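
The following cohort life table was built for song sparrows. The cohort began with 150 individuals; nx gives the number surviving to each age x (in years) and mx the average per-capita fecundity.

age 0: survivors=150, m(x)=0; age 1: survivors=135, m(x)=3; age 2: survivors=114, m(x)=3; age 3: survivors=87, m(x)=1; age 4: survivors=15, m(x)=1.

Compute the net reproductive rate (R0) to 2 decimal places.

5.66

lx = nx/n0 = nx/150: 1, 0.9, 0.76, 0.58, 0.1
lx·mx by age: 0, 2.7, 2.28, 0.58, 0.1
R0 = Σ lx·mx = 5.66 → 5.66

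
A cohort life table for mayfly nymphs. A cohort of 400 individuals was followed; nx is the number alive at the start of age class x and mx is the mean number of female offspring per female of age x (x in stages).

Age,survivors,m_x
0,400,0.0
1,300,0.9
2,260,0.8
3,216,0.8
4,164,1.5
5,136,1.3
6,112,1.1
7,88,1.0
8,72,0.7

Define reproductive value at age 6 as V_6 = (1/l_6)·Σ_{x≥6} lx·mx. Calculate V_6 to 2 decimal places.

2.34

lx = nx/n0 = nx/400: 1, 0.75, 0.65, 0.54, 0.41, 0.34, 0.28, 0.22, 0.18
lx·mx for x ≥ 6: 0.308, 0.22, 0.126 → sum = 0.654
V_6 = 0.654 / l_6 = 0.654 / 0.28 = 2.335714… → 2.34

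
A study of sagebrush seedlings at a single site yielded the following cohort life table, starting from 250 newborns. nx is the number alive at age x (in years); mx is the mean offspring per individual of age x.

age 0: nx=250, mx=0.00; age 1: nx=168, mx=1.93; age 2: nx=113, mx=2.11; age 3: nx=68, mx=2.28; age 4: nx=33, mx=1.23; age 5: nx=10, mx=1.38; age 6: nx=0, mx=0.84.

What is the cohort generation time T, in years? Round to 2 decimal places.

lx = nx/n0 = nx/250: 1, 0.672, 0.452, 0.272, 0.132, 0.04, 0
lx·mx: 0, 1.29696, 0.95372, 0.62016, 0.16236, 0.0552, 0 → R0 = 3.0884
x·lx·mx: 0, 1.29696, 1.90744, 1.86048, 0.64944, 0.276, 0 → Σ = 5.99032
T = 5.99032 / 3.0884 = 1.939619… → 1.94

1.94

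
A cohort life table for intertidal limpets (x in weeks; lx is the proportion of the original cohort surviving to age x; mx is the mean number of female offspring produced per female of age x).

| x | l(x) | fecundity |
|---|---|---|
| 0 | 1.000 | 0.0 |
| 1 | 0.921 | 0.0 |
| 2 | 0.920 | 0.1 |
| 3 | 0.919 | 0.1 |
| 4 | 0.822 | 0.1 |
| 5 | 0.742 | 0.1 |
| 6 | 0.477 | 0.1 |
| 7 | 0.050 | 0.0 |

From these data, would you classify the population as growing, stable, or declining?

declining

R0 = Σ lx·mx = 0 + 0 + 0.092 + 0.0919 + 0.0822 + 0.0742 + 0.0477 + 0 = 0.388
R0 < 1, so the population is declining.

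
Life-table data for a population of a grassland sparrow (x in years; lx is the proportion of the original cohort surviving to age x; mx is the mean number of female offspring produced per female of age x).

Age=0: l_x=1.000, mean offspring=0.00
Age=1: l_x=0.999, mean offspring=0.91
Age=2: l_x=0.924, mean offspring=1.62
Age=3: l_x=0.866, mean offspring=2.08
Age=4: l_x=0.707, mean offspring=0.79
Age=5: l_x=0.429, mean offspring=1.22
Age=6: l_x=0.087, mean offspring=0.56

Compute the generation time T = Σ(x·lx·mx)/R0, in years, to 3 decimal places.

2.707

lx·mx: 0, 0.90909, 1.49688, 1.80128, 0.55853, 0.52338, 0.04872 → R0 = 5.33788
x·lx·mx: 0, 0.90909, 2.99376, 5.40384, 2.23412, 2.6169, 0.29232 → Σ = 14.45003
T = 14.45003 / 5.33788 = 2.707073… → 2.707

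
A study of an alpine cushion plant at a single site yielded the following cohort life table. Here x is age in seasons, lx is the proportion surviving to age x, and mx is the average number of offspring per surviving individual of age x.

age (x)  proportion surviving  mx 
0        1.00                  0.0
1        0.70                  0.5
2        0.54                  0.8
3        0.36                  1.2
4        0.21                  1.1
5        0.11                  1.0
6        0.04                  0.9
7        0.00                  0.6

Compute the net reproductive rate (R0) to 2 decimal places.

lx·mx by age: 0, 0.35, 0.432, 0.432, 0.231, 0.11, 0.036, 0
R0 = Σ lx·mx = 1.591 → 1.59

1.59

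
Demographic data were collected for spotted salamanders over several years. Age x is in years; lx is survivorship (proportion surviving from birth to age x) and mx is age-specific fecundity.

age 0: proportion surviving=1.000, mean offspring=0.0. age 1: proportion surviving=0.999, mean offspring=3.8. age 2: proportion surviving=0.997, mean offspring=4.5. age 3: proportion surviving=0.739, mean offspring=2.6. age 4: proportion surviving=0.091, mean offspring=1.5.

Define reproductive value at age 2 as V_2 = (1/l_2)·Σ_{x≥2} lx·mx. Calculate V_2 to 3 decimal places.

6.564

lx·mx for x ≥ 2: 4.4865, 1.9214, 0.1365 → sum = 6.5444
V_2 = 6.5444 / l_2 = 6.5444 / 0.997 = 6.564092… → 6.564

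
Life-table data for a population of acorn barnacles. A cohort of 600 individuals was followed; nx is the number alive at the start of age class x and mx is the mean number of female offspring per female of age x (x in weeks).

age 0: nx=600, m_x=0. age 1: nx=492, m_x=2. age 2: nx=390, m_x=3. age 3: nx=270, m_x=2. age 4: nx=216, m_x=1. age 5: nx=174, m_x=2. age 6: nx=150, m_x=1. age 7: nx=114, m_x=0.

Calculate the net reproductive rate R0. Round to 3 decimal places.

5.680

lx = nx/n0 = nx/600: 1, 0.82, 0.65, 0.45, 0.36, 0.29, 0.25, 0.19
lx·mx by age: 0, 1.64, 1.95, 0.9, 0.36, 0.58, 0.25, 0
R0 = Σ lx·mx = 5.68 → 5.680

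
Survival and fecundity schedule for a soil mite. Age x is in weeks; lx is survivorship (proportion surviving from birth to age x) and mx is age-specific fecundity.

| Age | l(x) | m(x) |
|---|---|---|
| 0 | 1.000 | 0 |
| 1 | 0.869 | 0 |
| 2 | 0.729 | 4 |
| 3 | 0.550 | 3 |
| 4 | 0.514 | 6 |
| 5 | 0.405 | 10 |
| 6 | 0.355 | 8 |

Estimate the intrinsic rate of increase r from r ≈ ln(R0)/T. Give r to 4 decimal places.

R0 = Σ lx·mx = 0 + 0 + 2.916 + 1.65 + 3.084 + 4.05 + 2.84 = 14.54
Σ x·lx·mx = 60.408; T = 60.408/14.54 = 4.15461…
r ≈ ln(R0)/T = ln(14.54)/4.15461… = 0.644322… → 0.6443

0.6443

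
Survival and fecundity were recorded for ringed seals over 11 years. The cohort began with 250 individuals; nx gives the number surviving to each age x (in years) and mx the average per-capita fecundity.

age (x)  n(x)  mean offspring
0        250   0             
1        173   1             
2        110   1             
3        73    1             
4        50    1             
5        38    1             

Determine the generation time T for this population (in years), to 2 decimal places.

lx = nx/n0 = nx/250: 1, 0.692, 0.44, 0.292, 0.2, 0.152
lx·mx: 0, 0.692, 0.44, 0.292, 0.2, 0.152 → R0 = 1.776
x·lx·mx: 0, 0.692, 0.88, 0.876, 0.8, 0.76 → Σ = 4.008
T = 4.008 / 1.776 = 2.256757… → 2.26

2.26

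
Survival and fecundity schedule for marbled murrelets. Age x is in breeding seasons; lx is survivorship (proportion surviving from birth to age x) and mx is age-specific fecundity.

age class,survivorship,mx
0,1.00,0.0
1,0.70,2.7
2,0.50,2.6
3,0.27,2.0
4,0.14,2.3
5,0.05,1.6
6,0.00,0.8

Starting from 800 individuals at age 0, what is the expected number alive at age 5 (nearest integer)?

Expected survivors = N0 · l_5 = 800 × 0.05 = 40 → 40

40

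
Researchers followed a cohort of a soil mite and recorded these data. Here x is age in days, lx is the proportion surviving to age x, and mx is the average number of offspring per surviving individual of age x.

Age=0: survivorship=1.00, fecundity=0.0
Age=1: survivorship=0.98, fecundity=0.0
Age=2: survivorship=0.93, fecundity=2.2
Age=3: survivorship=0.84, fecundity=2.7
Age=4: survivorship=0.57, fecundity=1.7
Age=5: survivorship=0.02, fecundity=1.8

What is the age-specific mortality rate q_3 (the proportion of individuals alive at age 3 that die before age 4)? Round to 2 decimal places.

q_3 = (l_3 − l_4) / l_3 = (0.84 − 0.57) / 0.84
     = 0.27 / 0.84 = 0.321429… → 0.32

0.32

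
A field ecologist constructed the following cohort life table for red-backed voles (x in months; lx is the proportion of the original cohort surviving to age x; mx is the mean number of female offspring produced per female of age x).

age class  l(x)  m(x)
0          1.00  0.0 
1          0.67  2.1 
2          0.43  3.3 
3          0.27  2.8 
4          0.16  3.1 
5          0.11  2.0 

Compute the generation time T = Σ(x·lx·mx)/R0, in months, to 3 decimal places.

2.233

lx·mx: 0, 1.407, 1.419, 0.756, 0.496, 0.22 → R0 = 4.298
x·lx·mx: 0, 1.407, 2.838, 2.268, 1.984, 1.1 → Σ = 9.597
T = 9.597 / 4.298 = 2.232899… → 2.233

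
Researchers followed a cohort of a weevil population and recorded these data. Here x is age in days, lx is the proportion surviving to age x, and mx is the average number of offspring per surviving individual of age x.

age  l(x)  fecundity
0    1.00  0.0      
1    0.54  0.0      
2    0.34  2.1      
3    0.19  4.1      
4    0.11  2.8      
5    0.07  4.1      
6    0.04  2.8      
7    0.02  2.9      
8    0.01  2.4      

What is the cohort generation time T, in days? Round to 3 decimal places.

3.375

lx·mx: 0, 0, 0.714, 0.779, 0.308, 0.287, 0.112, 0.058, 0.024 → R0 = 2.282
x·lx·mx: 0, 0, 1.428, 2.337, 1.232, 1.435, 0.672, 0.406, 0.192 → Σ = 7.702
T = 7.702 / 2.282 = 3.37511… → 3.375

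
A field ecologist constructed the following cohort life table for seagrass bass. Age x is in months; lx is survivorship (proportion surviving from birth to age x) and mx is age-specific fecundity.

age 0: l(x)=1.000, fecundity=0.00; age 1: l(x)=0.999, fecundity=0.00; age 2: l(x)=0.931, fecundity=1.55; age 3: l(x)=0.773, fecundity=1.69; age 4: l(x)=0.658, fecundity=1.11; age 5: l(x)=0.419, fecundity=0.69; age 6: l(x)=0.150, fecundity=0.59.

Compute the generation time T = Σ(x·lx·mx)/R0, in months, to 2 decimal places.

lx·mx: 0, 0, 1.44305, 1.30637, 0.73038, 0.28911, 0.0885 → R0 = 3.85741
x·lx·mx: 0, 0, 2.8861, 3.91911, 2.92152, 1.44555, 0.531 → Σ = 11.70328
T = 11.70328 / 3.85741 = 3.033974… → 3.03

3.03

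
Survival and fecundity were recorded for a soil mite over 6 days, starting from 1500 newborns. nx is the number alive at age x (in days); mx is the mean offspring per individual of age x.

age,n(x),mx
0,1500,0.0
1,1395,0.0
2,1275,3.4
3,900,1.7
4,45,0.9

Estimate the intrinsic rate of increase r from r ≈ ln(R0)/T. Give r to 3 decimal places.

0.603

lx = nx/n0 = nx/1500: 1, 0.93, 0.85, 0.6, 0.03
R0 = Σ lx·mx = 0 + 0 + 2.89 + 1.02 + 0.027 = 3.937
Σ x·lx·mx = 8.948; T = 8.948/3.937 = 2.2728…
r ≈ ln(R0)/T = ln(3.937)/2.2728… = 0.60297… → 0.603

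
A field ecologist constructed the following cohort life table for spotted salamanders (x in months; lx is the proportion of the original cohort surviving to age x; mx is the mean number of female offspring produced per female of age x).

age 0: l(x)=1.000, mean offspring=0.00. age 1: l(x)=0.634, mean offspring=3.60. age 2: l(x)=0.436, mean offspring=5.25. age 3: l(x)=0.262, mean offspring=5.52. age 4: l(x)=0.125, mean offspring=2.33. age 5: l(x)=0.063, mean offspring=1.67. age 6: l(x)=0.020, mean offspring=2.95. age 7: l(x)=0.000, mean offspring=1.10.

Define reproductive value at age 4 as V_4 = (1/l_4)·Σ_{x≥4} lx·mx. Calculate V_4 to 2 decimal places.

3.64

lx·mx for x ≥ 4: 0.29125, 0.10521, 0.059, 0 → sum = 0.45546
V_4 = 0.45546 / l_4 = 0.45546 / 0.125 = 3.64368 → 3.64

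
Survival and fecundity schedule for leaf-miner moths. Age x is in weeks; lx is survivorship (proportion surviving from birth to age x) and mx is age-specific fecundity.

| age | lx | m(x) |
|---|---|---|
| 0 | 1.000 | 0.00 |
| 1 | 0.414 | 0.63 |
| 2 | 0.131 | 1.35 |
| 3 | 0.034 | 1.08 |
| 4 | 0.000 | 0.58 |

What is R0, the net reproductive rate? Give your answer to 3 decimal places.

0.474

lx·mx by age: 0, 0.26082, 0.17685, 0.03672, 0
R0 = Σ lx·mx = 0.47439 → 0.474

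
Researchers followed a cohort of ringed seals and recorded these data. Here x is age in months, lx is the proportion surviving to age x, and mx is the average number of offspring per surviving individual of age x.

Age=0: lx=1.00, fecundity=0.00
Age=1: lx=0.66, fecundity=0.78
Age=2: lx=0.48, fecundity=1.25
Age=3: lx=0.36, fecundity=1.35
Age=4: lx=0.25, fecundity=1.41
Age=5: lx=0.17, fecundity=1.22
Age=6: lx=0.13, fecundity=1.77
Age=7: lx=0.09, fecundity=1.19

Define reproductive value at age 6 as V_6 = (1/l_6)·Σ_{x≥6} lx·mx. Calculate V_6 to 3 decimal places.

2.594

lx·mx for x ≥ 6: 0.2301, 0.1071 → sum = 0.3372
V_6 = 0.3372 / l_6 = 0.3372 / 0.13 = 2.593846… → 2.594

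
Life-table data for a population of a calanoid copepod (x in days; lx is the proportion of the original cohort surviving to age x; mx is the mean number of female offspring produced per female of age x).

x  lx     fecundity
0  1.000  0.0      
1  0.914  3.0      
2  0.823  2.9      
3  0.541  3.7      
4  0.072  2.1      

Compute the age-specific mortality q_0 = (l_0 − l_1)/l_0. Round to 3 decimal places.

0.086

q_0 = (l_0 − l_1) / l_0 = (1 − 0.914) / 1
     = 0.086 / 1 = 0.086 → 0.086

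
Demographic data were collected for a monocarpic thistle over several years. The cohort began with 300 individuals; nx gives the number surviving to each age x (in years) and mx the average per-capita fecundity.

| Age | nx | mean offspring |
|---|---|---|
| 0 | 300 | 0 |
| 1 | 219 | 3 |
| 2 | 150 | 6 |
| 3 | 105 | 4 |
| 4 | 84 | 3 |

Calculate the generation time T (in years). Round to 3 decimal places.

lx = nx/n0 = nx/300: 1, 0.73, 0.5, 0.35, 0.28
lx·mx: 0, 2.19, 3, 1.4, 0.84 → R0 = 7.43
x·lx·mx: 0, 2.19, 6, 4.2, 3.36 → Σ = 15.75
T = 15.75 / 7.43 = 2.119785… → 2.120

2.120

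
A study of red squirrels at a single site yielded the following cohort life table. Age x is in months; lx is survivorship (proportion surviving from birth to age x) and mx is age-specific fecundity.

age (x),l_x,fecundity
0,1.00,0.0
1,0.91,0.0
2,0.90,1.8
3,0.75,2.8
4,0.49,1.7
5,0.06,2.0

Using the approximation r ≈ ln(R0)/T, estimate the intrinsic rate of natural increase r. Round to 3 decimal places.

0.535

R0 = Σ lx·mx = 0 + 0 + 1.62 + 2.1 + 0.833 + 0.12 = 4.673
Σ x·lx·mx = 13.472; T = 13.472/4.673 = 2.88294…
r ≈ ln(R0)/T = ln(4.673)/2.88294… = 0.5348… → 0.535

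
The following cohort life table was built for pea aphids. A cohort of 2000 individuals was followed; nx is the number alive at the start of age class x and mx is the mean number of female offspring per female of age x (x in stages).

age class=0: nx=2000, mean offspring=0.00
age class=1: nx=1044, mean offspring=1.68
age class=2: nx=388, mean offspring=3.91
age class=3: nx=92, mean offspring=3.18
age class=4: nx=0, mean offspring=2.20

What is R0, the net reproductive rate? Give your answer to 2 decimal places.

1.78

lx = nx/n0 = nx/2000: 1, 0.522, 0.194, 0.046, 0
lx·mx by age: 0, 0.87696, 0.75854, 0.14628, 0
R0 = Σ lx·mx = 1.78178 → 1.78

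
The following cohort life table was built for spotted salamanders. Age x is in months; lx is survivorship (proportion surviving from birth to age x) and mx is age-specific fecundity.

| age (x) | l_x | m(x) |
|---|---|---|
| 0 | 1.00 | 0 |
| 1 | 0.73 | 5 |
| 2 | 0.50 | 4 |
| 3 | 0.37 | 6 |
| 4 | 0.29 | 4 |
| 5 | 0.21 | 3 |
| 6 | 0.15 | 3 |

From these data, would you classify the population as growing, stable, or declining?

R0 = Σ lx·mx = 0 + 3.65 + 2 + 2.22 + 1.16 + 0.63 + 0.45 = 10.11
R0 > 1, so the population is growing.

growing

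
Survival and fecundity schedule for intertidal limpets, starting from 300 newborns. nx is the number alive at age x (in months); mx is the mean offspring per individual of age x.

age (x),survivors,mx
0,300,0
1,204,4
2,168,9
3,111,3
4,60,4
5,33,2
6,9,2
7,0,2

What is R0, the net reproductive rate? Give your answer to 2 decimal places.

9.95

lx = nx/n0 = nx/300: 1, 0.68, 0.56, 0.37, 0.2, 0.11, 0.03, 0
lx·mx by age: 0, 2.72, 5.04, 1.11, 0.8, 0.22, 0.06, 0
R0 = Σ lx·mx = 9.95 → 9.95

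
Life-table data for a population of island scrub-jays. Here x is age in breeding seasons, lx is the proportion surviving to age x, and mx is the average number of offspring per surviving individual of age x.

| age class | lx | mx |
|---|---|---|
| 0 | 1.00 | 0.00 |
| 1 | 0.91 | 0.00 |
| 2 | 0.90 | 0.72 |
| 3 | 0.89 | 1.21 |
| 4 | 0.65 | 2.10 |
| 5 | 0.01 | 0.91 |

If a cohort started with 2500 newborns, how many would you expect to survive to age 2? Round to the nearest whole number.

Expected survivors = N0 · l_2 = 2500 × 0.90 = 2250 → 2250

2250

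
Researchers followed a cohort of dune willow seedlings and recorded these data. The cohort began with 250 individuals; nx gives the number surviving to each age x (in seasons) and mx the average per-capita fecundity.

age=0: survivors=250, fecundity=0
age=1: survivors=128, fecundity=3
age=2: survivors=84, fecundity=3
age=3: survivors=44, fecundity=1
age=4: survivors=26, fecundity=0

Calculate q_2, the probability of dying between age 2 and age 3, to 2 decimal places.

0.48

lx = nx/n0 = nx/250: 1, 0.512, 0.336, 0.176, 0.104
q_2 = (l_2 − l_3) / l_2 = (0.336 − 0.176) / 0.336
     = 0.16 / 0.336 = 0.47619… → 0.48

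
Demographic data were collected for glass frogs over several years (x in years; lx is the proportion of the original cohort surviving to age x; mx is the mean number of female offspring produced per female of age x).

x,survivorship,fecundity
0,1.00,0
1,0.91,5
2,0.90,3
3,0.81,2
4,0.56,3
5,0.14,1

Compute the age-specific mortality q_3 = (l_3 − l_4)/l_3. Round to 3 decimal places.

0.309

q_3 = (l_3 − l_4) / l_3 = (0.81 − 0.56) / 0.81
     = 0.25 / 0.81 = 0.308642… → 0.309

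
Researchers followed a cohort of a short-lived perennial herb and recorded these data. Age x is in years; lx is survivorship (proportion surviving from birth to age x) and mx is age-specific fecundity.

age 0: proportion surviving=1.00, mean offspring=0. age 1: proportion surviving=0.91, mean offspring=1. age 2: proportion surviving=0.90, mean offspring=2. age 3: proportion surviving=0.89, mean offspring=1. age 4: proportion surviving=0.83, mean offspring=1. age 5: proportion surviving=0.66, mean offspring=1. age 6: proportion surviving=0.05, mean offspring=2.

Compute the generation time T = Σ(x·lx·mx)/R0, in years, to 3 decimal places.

2.775

lx·mx: 0, 0.91, 1.8, 0.89, 0.83, 0.66, 0.1 → R0 = 5.19
x·lx·mx: 0, 0.91, 3.6, 2.67, 3.32, 3.3, 0.6 → Σ = 14.4
T = 14.4 / 5.19 = 2.774566… → 2.775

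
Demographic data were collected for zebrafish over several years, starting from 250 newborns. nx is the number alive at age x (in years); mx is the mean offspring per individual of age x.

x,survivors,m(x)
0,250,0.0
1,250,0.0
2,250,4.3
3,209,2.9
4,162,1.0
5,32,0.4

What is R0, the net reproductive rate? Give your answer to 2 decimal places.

7.42

lx = nx/n0 = nx/250: 1, 1, 1, 0.836, 0.648, 0.128
lx·mx by age: 0, 0, 4.3, 2.4244, 0.648, 0.0512
R0 = Σ lx·mx = 7.4236 → 7.42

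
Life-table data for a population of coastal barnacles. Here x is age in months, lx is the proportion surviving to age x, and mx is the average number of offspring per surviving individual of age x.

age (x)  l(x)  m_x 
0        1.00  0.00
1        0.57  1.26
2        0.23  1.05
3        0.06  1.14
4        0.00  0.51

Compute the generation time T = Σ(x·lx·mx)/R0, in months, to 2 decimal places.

1.37

lx·mx: 0, 0.7182, 0.2415, 0.0684, 0 → R0 = 1.0281
x·lx·mx: 0, 0.7182, 0.483, 0.2052, 0 → Σ = 1.4064
T = 1.4064 / 1.0281 = 1.36796… → 1.37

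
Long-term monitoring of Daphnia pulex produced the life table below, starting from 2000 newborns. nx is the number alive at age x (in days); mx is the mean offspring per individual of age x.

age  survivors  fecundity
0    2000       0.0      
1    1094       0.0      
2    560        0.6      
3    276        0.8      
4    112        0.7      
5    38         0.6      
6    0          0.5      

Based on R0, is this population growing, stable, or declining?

declining

lx = nx/n0 = nx/2000: 1, 0.547, 0.28, 0.138, 0.056, 0.019, 0
R0 = Σ lx·mx = 0 + 0 + 0.168 + 0.1104 + 0.0392 + 0.0114 + 0 = 0.329
R0 < 1, so the population is declining.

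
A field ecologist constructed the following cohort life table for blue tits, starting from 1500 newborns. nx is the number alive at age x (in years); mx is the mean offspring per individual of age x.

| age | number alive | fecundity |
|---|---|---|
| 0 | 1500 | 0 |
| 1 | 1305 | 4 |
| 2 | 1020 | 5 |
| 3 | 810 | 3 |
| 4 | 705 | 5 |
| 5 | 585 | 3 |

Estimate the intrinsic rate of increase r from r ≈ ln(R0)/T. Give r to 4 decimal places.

0.9835

lx = nx/n0 = nx/1500: 1, 0.87, 0.68, 0.54, 0.47, 0.39
R0 = Σ lx·mx = 0 + 3.48 + 3.4 + 1.62 + 2.35 + 1.17 = 12.02
Σ x·lx·mx = 30.39; T = 30.39/12.02 = 2.52829…
r ≈ ln(R0)/T = ln(12.02)/2.52829… = 0.983501… → 0.9835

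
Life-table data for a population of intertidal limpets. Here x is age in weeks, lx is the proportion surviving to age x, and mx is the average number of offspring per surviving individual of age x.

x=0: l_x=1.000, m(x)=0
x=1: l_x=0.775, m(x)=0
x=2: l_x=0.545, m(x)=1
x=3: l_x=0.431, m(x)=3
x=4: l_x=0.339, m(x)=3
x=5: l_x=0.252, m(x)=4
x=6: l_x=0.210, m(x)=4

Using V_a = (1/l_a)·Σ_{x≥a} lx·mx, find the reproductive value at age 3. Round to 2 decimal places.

9.65

lx·mx for x ≥ 3: 1.293, 1.017, 1.008, 0.84 → sum = 4.158
V_3 = 4.158 / l_3 = 4.158 / 0.431 = 9.647332… → 9.65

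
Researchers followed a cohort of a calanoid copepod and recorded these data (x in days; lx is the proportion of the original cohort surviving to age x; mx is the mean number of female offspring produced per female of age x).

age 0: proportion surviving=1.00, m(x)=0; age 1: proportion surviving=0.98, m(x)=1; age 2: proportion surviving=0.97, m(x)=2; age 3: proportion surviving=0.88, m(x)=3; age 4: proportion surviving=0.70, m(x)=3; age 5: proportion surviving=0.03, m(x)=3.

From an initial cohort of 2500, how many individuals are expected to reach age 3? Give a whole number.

Expected survivors = N0 · l_3 = 2500 × 0.88 = 2200 → 2200

2200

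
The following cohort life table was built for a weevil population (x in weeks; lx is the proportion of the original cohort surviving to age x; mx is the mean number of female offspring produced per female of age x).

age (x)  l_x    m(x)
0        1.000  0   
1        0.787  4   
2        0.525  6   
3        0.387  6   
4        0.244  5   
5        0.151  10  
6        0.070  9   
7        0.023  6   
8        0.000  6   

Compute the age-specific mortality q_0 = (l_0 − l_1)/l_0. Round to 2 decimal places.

0.21

q_0 = (l_0 − l_1) / l_0 = (1 − 0.787) / 1
     = 0.213 / 1 = 0.213 → 0.21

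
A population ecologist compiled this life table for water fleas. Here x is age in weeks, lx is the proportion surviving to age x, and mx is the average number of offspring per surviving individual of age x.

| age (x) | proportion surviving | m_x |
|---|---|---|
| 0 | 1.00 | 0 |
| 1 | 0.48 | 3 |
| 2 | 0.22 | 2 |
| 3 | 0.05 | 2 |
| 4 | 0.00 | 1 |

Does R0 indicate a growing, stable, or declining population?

growing

R0 = Σ lx·mx = 0 + 1.44 + 0.44 + 0.1 + 0 = 1.98
R0 > 1, so the population is growing.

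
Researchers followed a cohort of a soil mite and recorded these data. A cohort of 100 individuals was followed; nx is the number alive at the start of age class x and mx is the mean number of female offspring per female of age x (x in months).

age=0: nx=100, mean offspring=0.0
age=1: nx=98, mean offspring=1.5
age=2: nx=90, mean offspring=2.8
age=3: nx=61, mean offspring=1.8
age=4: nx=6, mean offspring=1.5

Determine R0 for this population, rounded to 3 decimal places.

5.178

lx = nx/n0 = nx/100: 1, 0.98, 0.9, 0.61, 0.06
lx·mx by age: 0, 1.47, 2.52, 1.098, 0.09
R0 = Σ lx·mx = 5.178 → 5.178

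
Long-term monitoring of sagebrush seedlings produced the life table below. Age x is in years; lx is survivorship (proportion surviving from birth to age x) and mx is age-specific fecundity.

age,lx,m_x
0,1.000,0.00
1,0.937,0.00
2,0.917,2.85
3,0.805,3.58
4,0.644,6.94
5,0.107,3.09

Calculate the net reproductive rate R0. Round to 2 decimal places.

lx·mx by age: 0, 0, 2.61345, 2.8819, 4.46936, 0.33063
R0 = Σ lx·mx = 10.29534 → 10.30

10.30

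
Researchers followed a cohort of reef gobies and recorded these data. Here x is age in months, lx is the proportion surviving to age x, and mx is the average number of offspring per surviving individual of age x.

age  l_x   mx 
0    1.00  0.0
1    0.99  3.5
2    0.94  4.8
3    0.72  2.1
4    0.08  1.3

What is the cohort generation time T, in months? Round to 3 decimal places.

lx·mx: 0, 3.465, 4.512, 1.512, 0.104 → R0 = 9.593
x·lx·mx: 0, 3.465, 9.024, 4.536, 0.416 → Σ = 17.441
T = 17.441 / 9.593 = 1.818097… → 1.818

1.818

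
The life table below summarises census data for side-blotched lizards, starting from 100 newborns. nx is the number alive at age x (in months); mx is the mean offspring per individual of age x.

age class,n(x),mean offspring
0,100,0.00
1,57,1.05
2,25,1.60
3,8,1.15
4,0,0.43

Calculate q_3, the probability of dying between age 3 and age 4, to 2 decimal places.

lx = nx/n0 = nx/100: 1, 0.57, 0.25, 0.08, 0
q_3 = (l_3 − l_4) / l_3 = (0.08 − 0) / 0.08
     = 0.08 / 0.08 = 1 → 1.00

1.00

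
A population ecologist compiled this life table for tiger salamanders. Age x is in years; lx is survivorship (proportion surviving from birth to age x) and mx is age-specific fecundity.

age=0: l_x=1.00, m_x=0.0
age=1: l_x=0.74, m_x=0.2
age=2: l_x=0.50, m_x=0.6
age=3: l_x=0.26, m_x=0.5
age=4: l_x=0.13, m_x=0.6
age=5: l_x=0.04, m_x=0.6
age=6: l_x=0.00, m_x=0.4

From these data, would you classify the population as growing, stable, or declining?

declining

R0 = Σ lx·mx = 0 + 0.148 + 0.3 + 0.13 + 0.078 + 0.024 + 0 = 0.68
R0 < 1, so the population is declining.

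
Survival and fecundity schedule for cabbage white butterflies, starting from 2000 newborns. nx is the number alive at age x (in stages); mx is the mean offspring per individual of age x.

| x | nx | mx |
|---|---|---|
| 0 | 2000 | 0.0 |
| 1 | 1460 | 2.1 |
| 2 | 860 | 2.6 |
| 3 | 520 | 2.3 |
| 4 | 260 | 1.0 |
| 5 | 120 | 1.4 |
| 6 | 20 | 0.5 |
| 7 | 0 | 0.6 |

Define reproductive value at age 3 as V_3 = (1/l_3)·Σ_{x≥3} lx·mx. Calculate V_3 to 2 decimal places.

3.14

lx = nx/n0 = nx/2000: 1, 0.73, 0.43, 0.26, 0.13, 0.06, 0.01, 0
lx·mx for x ≥ 3: 0.598, 0.13, 0.084, 0.005, 0 → sum = 0.817
V_3 = 0.817 / l_3 = 0.817 / 0.26 = 3.142308… → 3.14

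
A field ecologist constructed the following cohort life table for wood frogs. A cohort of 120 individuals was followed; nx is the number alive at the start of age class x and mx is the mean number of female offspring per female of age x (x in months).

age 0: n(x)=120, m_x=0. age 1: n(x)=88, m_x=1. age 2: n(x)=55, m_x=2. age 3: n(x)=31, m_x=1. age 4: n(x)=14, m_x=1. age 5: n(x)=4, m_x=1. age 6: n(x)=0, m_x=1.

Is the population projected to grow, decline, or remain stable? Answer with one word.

growing

lx = nx/n0 = nx/120: 1, 0.73333…, 0.45833…, 0.25833…, 0.11667…, 0.03333…, 0
R0 = Σ lx·mx = 0 + 0.733333… + 0.916667… + 0.258333… + 0.116667… + 0.033333… + 0 = 2.058333…
R0 > 1, so the population is growing.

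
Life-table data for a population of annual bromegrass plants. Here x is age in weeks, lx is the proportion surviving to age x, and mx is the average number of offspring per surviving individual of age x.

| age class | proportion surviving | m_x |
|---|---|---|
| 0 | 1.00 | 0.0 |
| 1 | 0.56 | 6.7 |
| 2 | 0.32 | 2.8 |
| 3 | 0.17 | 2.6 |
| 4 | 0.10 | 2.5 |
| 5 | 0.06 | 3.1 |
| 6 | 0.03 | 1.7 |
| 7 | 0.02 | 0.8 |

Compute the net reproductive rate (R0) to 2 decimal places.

5.59

lx·mx by age: 0, 3.752, 0.896, 0.442, 0.25, 0.186, 0.051, 0.016
R0 = Σ lx·mx = 5.593 → 5.59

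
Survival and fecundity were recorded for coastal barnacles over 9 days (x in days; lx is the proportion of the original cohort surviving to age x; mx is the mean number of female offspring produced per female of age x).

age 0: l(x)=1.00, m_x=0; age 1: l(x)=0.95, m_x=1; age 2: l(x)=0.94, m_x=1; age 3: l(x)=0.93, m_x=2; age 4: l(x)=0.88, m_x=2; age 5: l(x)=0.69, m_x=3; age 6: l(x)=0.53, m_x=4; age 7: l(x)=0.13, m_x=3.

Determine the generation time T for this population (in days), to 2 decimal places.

4.09

lx·mx: 0, 0.95, 0.94, 1.86, 1.76, 2.07, 2.12, 0.39 → R0 = 10.09
x·lx·mx: 0, 0.95, 1.88, 5.58, 7.04, 10.35, 12.72, 2.73 → Σ = 41.25
T = 41.25 / 10.09 = 4.088206… → 4.09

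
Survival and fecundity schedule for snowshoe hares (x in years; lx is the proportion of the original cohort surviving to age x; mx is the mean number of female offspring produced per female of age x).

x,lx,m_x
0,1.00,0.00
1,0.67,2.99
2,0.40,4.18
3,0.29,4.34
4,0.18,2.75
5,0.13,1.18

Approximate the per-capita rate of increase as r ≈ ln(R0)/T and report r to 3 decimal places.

R0 = Σ lx·mx = 0 + 2.0033 + 1.672 + 1.2586 + 0.495 + 0.1534 = 5.5823
Σ x·lx·mx = 11.8701; T = 11.8701/5.5823 = 2.12638…
r ≈ ln(R0)/T = ln(5.5823)/2.12638… = 0.8087… → 0.809

0.809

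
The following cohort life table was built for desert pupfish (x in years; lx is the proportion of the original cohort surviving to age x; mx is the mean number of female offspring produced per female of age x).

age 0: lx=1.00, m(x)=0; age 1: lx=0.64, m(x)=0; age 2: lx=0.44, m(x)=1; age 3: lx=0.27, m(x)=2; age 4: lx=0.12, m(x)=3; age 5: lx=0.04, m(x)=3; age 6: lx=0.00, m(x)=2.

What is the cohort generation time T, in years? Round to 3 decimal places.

3.110

lx·mx: 0, 0, 0.44, 0.54, 0.36, 0.12, 0 → R0 = 1.46
x·lx·mx: 0, 0, 0.88, 1.62, 1.44, 0.6, 0 → Σ = 4.54
T = 4.54 / 1.46 = 3.109589… → 3.110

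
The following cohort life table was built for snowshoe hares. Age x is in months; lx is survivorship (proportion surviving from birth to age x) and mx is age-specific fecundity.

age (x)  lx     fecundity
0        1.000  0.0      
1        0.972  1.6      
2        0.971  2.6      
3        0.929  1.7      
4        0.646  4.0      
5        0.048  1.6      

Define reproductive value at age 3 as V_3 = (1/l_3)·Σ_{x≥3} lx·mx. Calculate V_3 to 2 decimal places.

lx·mx for x ≥ 3: 1.5793, 2.584, 0.0768 → sum = 4.2401
V_3 = 4.2401 / l_3 = 4.2401 / 0.929 = 4.564155… → 4.56

4.56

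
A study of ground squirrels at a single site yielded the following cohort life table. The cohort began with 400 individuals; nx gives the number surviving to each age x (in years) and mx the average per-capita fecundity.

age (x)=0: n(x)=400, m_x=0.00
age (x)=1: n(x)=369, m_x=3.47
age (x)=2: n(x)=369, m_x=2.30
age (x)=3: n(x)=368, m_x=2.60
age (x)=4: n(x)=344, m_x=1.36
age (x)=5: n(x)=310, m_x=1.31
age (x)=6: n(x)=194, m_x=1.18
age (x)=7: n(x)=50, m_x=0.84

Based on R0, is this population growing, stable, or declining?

lx = nx/n0 = nx/400: 1, 0.9225, 0.9225, 0.92, 0.86, 0.775, 0.485, 0.125
R0 = Σ lx·mx = 0 + 3.201075 + 2.12175 + 2.392 + 1.1696 + 1.01525 + 0.5723 + 0.105 = 10.576975
R0 > 1, so the population is growing.

growing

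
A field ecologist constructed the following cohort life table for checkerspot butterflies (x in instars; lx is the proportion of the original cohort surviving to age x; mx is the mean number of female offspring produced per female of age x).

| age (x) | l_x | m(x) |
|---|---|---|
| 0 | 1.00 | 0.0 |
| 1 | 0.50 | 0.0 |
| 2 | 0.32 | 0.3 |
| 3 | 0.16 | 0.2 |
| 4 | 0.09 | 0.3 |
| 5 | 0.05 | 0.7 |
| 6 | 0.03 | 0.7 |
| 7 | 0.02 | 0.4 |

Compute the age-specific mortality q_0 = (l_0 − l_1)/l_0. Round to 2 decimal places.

q_0 = (l_0 − l_1) / l_0 = (1 − 0.5) / 1
     = 0.5 / 1 = 0.5 → 0.50

0.50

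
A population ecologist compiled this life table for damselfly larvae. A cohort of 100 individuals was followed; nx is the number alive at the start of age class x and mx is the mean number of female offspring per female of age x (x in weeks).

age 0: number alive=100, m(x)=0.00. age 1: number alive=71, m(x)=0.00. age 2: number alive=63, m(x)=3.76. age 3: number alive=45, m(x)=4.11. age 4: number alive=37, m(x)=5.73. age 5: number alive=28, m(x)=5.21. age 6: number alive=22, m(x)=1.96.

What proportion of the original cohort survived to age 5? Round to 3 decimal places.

0.280

l_5 = n_5/n_0 = 28/100 = 0.28 → 0.280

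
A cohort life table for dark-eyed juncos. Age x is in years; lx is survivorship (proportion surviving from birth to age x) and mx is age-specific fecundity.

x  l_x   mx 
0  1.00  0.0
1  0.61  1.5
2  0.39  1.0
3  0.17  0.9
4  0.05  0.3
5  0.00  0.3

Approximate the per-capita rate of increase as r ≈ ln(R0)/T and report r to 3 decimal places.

R0 = Σ lx·mx = 0 + 0.915 + 0.39 + 0.153 + 0.015 + 0 = 1.473
Σ x·lx·mx = 2.214; T = 2.214/1.473 = 1.50305…
r ≈ ln(R0)/T = ln(1.473)/1.50305… = 0.25768… → 0.258

0.258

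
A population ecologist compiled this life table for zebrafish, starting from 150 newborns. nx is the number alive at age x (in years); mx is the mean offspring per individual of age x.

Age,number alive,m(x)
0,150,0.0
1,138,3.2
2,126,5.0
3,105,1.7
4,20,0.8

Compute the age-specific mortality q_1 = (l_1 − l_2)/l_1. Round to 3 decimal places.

lx = nx/n0 = nx/150: 1, 0.92, 0.84, 0.7, 0.13333…
q_1 = (l_1 − l_2) / l_1 = (0.92 − 0.84) / 0.92
     = 0.08 / 0.92 = 0.086957… → 0.087

0.087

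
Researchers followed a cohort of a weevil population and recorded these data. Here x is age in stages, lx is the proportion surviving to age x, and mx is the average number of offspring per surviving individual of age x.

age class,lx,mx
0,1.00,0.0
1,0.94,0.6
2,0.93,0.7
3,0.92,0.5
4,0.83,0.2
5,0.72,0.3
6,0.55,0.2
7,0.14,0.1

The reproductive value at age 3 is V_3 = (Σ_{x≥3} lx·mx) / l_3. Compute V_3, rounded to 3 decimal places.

lx·mx for x ≥ 3: 0.46, 0.166, 0.216, 0.11, 0.014 → sum = 0.966
V_3 = 0.966 / l_3 = 0.966 / 0.92 = 1.05 → 1.050

1.050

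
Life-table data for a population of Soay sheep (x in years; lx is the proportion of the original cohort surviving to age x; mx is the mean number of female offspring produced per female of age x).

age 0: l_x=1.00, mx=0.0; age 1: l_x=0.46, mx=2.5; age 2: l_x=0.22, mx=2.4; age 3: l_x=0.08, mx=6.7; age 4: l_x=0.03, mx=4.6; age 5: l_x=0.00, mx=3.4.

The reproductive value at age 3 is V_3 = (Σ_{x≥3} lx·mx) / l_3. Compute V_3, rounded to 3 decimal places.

8.425

lx·mx for x ≥ 3: 0.536, 0.138, 0 → sum = 0.674
V_3 = 0.674 / l_3 = 0.674 / 0.08 = 8.425 → 8.425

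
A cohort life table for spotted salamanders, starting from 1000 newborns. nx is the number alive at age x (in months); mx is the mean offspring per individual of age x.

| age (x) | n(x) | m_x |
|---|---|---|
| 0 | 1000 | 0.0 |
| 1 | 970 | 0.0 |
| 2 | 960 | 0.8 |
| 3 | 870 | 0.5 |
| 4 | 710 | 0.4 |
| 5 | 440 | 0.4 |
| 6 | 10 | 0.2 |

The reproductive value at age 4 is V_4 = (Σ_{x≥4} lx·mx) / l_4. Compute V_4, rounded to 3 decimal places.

0.651

lx = nx/n0 = nx/1000: 1, 0.97, 0.96, 0.87, 0.71, 0.44, 0.01
lx·mx for x ≥ 4: 0.284, 0.176, 0.002 → sum = 0.462
V_4 = 0.462 / l_4 = 0.462 / 0.71 = 0.650704… → 0.651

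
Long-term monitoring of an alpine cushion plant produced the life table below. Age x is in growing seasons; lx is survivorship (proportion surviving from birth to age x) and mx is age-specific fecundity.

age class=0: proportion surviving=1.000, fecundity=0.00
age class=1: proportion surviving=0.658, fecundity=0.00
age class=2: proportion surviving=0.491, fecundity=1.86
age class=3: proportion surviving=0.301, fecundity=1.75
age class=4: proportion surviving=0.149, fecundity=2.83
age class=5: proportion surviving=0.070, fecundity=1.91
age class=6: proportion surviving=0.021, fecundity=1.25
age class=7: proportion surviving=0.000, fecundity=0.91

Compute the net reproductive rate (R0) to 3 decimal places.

lx·mx by age: 0, 0, 0.91326, 0.52675, 0.42167, 0.1337, 0.02625, 0
R0 = Σ lx·mx = 2.02163 → 2.022

2.022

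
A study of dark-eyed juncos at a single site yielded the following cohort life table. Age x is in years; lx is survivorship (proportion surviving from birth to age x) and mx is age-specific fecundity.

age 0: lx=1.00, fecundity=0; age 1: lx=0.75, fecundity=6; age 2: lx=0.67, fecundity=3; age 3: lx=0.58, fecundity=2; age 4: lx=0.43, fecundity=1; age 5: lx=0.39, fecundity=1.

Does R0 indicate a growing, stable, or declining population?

growing

R0 = Σ lx·mx = 0 + 4.5 + 2.01 + 1.16 + 0.43 + 0.39 = 8.49
R0 > 1, so the population is growing.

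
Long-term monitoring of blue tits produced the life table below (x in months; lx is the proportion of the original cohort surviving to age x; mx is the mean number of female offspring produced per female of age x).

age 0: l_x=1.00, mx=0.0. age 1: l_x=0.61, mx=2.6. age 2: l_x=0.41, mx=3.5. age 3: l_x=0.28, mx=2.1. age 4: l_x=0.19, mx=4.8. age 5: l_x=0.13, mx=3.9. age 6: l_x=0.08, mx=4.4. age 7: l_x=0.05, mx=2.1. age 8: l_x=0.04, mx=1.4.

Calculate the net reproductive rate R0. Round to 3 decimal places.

5.541

lx·mx by age: 0, 1.586, 1.435, 0.588, 0.912, 0.507, 0.352, 0.105, 0.056
R0 = Σ lx·mx = 5.541 → 5.541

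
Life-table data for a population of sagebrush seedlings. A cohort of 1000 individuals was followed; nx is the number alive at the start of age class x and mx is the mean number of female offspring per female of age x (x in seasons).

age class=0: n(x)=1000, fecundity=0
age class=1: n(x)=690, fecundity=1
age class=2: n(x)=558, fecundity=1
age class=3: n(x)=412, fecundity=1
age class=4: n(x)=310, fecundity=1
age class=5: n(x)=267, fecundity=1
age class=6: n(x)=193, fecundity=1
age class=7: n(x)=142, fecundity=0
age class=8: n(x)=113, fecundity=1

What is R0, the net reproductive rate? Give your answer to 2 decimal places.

lx = nx/n0 = nx/1000: 1, 0.69, 0.558, 0.412, 0.31, 0.267, 0.193, 0.142, 0.113
lx·mx by age: 0, 0.69, 0.558, 0.412, 0.31, 0.267, 0.193, 0, 0.113
R0 = Σ lx·mx = 2.543 → 2.54

2.54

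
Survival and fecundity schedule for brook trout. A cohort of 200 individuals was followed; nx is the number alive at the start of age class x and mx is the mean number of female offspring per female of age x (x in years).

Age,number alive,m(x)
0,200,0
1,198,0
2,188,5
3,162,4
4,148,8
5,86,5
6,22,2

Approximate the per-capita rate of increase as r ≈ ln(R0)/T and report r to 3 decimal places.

lx = nx/n0 = nx/200: 1, 0.99, 0.94, 0.81, 0.74, 0.43, 0.11
R0 = Σ lx·mx = 0 + 0 + 4.7 + 3.24 + 5.92 + 2.15 + 0.22 = 16.23
Σ x·lx·mx = 54.87; T = 54.87/16.23 = 3.38078…
r ≈ ln(R0)/T = ln(16.23)/3.38078… = 0.82433… → 0.824

0.824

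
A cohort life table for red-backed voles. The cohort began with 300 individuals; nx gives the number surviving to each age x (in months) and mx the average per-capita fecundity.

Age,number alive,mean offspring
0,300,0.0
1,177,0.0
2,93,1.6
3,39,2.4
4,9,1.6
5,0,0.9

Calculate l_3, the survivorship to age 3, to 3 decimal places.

0.130

l_3 = n_3/n_0 = 39/300 = 0.13 → 0.130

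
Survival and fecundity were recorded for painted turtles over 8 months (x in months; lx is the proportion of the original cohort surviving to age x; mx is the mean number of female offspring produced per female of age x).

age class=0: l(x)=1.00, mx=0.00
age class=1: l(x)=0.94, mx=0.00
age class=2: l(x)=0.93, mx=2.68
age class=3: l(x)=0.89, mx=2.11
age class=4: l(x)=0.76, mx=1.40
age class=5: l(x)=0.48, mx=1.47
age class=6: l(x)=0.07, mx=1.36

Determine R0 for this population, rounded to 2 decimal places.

6.24

lx·mx by age: 0, 0, 2.4924, 1.8779, 1.064, 0.7056, 0.0952
R0 = Σ lx·mx = 6.2351 → 6.24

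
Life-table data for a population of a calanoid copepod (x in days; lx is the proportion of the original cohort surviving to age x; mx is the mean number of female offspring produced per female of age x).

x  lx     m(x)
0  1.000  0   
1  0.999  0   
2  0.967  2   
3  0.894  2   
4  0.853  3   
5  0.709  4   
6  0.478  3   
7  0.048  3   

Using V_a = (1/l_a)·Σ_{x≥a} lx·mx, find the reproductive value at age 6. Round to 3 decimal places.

lx·mx for x ≥ 6: 1.434, 0.144 → sum = 1.578
V_6 = 1.578 / l_6 = 1.578 / 0.478 = 3.301255… → 3.301

3.301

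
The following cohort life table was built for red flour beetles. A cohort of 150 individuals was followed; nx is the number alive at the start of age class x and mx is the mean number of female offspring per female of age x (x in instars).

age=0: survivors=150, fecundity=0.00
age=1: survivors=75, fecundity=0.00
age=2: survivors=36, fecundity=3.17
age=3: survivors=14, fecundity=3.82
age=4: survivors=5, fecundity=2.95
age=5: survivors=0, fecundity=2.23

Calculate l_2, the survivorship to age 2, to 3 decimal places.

l_2 = n_2/n_0 = 36/150 = 0.24 → 0.240

0.240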